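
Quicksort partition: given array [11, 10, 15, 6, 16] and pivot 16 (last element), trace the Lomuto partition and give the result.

Lomuto partition with pivot = 16:

Initial array: [11, 10, 15, 6, 16]

arr[0]=11 <= 16: swap with position 0, array becomes [11, 10, 15, 6, 16]
arr[1]=10 <= 16: swap with position 1, array becomes [11, 10, 15, 6, 16]
arr[2]=15 <= 16: swap with position 2, array becomes [11, 10, 15, 6, 16]
arr[3]=6 <= 16: swap with position 3, array becomes [11, 10, 15, 6, 16]

Place pivot at position 4: [11, 10, 15, 6, 16]
Pivot position: 4

After partitioning with pivot 16, the array becomes [11, 10, 15, 6, 16]. The pivot is placed at index 4. All elements to the left of the pivot are <= 16, and all elements to the right are > 16.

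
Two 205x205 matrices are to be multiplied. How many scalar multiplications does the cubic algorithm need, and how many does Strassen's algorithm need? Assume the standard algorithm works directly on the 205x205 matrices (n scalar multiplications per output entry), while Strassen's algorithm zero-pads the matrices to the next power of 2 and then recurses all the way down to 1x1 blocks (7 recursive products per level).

Matrix multiplication for 205x205 matrices:

Strassen's algorithm requires power-of-2 dimensions. Pad 205x205 to 256x256 (next power of 2).

Standard algorithm: 205^3 = 8615125 multiplications
Strassen's algorithm: 7^(log2(256)) = 7^8 = 5764801 multiplications
Savings: 8615125 - 5764801 = 2850324 multiplications

Standard: 8615125 multiplications (205^3). Strassen: 5764801 multiplications (7^8, after padding to 256x256). Strassen reduces 8 recursive multiplications to 7 at each level.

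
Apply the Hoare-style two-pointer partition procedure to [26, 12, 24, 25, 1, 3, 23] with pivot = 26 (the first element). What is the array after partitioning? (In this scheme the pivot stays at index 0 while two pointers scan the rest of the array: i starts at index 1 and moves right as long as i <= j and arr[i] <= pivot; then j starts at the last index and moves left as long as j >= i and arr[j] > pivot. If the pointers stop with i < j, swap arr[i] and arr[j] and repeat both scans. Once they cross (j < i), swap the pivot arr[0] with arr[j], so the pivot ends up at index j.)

Hoare-style two-pointer partition with pivot = 26:

Initial array: [26, 12, 24, 25, 1, 3, 23]

Pointers start at i = 1, j = 6.
i ends at 7, j ends at 6: the pointers have crossed (j < i), so scanning stops.

Swap pivot arr[0] with arr[6] to place pivot at position 6: [23, 12, 24, 25, 1, 3, 26]
Pivot position: 6

After partitioning with pivot 26, the array becomes [23, 12, 24, 25, 1, 3, 26]. The pivot is placed at index 6. All elements to the left of the pivot are <= 26, and all elements to the right are > 26.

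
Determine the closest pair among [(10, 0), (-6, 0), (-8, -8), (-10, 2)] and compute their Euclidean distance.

Computing all pairwise distances among 4 points:

d((10, 0), (-6, 0)) = 16.0
d((10, 0), (-8, -8)) = 19.6977
d((10, 0), (-10, 2)) = 20.0998
d((-6, 0), (-8, -8)) = 8.2462
d((-6, 0), (-10, 2)) = 4.4721 <-- minimum
d((-8, -8), (-10, 2)) = 10.198

Closest pair: (-6, 0) and (-10, 2) with distance 4.4721

The closest pair is (-6, 0) and (-10, 2) with Euclidean distance 4.4721. For 4 points, brute-force pairwise comparison is shown above. For large n, the divide-and-conquer algorithm (sort by x, recurse on halves, check the dividing strip) achieves O(n log n).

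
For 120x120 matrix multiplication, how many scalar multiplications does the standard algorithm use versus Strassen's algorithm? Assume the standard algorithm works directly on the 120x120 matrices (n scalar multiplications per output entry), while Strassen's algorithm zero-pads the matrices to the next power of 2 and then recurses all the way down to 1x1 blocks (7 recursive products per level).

Matrix multiplication for 120x120 matrices:

Strassen's algorithm requires power-of-2 dimensions. Pad 120x120 to 128x128 (next power of 2).

Standard algorithm: 120^3 = 1728000 multiplications
Strassen's algorithm: 7^(log2(128)) = 7^7 = 823543 multiplications
Savings: 1728000 - 823543 = 904457 multiplications

Standard: 1728000 multiplications (120^3). Strassen: 823543 multiplications (7^7, after padding to 128x128). Strassen reduces 8 recursive multiplications to 7 at each level.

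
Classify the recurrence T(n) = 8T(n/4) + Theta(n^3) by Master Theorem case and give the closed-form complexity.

Master Theorem for T(n) = 8T(n/4) + O(n^3):

a = 8, b = 4, c = 3
log_b(a) = log_4(8) = 1.5000

Case 3: c = 3 > log_4(8) = 1.5000
T(n) = O(n^3) = O(n^3)

For T(n) = 8T(n/4) + O(n^3): log_4(8) = 1.5000. This is Case 3 of the Master Theorem (c > log_b(a), work dominated by root), giving O(n^3).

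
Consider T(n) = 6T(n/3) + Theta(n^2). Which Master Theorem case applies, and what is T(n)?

Master Theorem for T(n) = 6T(n/3) + O(n^2):

a = 6, b = 3, c = 2
log_b(a) = log_3(6) = 1.6309

Case 3: c = 2 > log_3(6) = 1.6309
T(n) = O(n^2) = O(n^2)

For T(n) = 6T(n/3) + O(n^2): log_3(6) = 1.6309. This is Case 3 of the Master Theorem (c > log_b(a), work dominated by root), giving O(n^2).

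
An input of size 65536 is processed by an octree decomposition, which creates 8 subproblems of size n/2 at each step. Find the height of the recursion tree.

For divide and conquer with division factor 2:

Problem sizes at each level:
Level 0: 65536
Level 1: 32768
Level 2: 16384
Level 3: 8192
Level 4: 4096
Level 5: 2048
Level 6: 1024
Level 7: 512
Level 8: 256
Level 9: 128
Level 10: 64
Level 11: 32
Level 12: 16
Level 13: 8
Level 14: 4
Level 15: 2
Level 16: 1

The root is level 0 and the size-1 base case is level 16 (the tree spans levels 0 through 16, i.e. 17 levels counting the root), so the depth is the number of divisions: log_2(65536) = 16

The recursion tree depth is log_2(65536) = 16. At each level, the problem size is divided by 2, so it takes 16 divisions to reduce to a base case of size 1. The algorithm makes 8 recursive calls at each level.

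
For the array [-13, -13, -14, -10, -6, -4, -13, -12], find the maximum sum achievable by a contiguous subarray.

Using Kadane's algorithm on [-13, -13, -14, -10, -6, -4, -13, -12]:

Scanning through the array:
Position 1 (value -13): max_ending_here = -13, max_so_far = -13
Position 2 (value -14): max_ending_here = -14, max_so_far = -13
Position 3 (value -10): max_ending_here = -10, max_so_far = -10
Position 4 (value -6): max_ending_here = -6, max_so_far = -6
Position 5 (value -4): max_ending_here = -4, max_so_far = -4
Position 6 (value -13): max_ending_here = -13, max_so_far = -4
Position 7 (value -12): max_ending_here = -12, max_so_far = -4

Maximum subarray: [-4]
Maximum sum: -4

The maximum subarray is [-4] with sum -4. This subarray runs from index 5 to index 5.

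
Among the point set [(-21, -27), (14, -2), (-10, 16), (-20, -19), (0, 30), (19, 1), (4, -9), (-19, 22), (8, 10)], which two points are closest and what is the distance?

Computing all pairwise distances among 9 points:

d((-21, -27), (14, -2)) = 43.0116
d((-21, -27), (-10, 16)) = 44.3847
d((-21, -27), (-20, -19)) = 8.0623
d((-21, -27), (0, 30)) = 60.7454
d((-21, -27), (19, 1)) = 48.8262
d((-21, -27), (4, -9)) = 30.8058
d((-21, -27), (-19, 22)) = 49.0408
d((-21, -27), (8, 10)) = 47.0106
d((14, -2), (-10, 16)) = 30.0
d((14, -2), (-20, -19)) = 38.0132
d((14, -2), (0, 30)) = 34.9285
d((14, -2), (19, 1)) = 5.831 <-- minimum
d((14, -2), (4, -9)) = 12.2066
d((14, -2), (-19, 22)) = 40.8044
d((14, -2), (8, 10)) = 13.4164
d((-10, 16), (-20, -19)) = 36.4005
d((-10, 16), (0, 30)) = 17.2047
d((-10, 16), (19, 1)) = 32.6497
d((-10, 16), (4, -9)) = 28.6531
d((-10, 16), (-19, 22)) = 10.8167
d((-10, 16), (8, 10)) = 18.9737
d((-20, -19), (0, 30)) = 52.9245
d((-20, -19), (19, 1)) = 43.8292
d((-20, -19), (4, -9)) = 26.0
d((-20, -19), (-19, 22)) = 41.0122
d((-20, -19), (8, 10)) = 40.3113
d((0, 30), (19, 1)) = 34.6699
d((0, 30), (4, -9)) = 39.2046
d((0, 30), (-19, 22)) = 20.6155
d((0, 30), (8, 10)) = 21.5407
d((19, 1), (4, -9)) = 18.0278
d((19, 1), (-19, 22)) = 43.4166
d((19, 1), (8, 10)) = 14.2127
d((4, -9), (-19, 22)) = 38.6005
d((4, -9), (8, 10)) = 19.4165
d((-19, 22), (8, 10)) = 29.5466

Closest pair: (14, -2) and (19, 1) with distance 5.831

The closest pair is (14, -2) and (19, 1) with Euclidean distance 5.831. For 9 points, brute-force pairwise comparison is shown above. For large n, the divide-and-conquer algorithm (sort by x, recurse on halves, check the dividing strip) achieves O(n log n).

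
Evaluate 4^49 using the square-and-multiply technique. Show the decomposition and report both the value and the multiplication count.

Computing 4^49 by squaring (build up from 4^1; each line after the first costs one multiplication):

4^1 = 4
4^2 = (4^1)^2 = 4^2 = 16
4^3 = 4 * 4^2 = 4 * 16 = 64
4^6 = (4^3)^2 = 64^2 = 4096
4^12 = (4^6)^2 = 4096^2 = 16777216
4^24 = (4^12)^2 = 16777216^2 = 281474976710656
4^48 = (4^24)^2 = 281474976710656^2 = 79228162514264337593543950336
4^49 = 4 * 4^48 = 4 * 79228162514264337593543950336 = 316912650057057350374175801344

Result: 316912650057057350374175801344
Multiplications needed: 7 (7 lines after 4^1)

4^49 = 316912650057057350374175801344. Using exponentiation by squaring, this requires 7 multiplications. The key idea: if the exponent is even, square the half-power; if odd, multiply by the base once.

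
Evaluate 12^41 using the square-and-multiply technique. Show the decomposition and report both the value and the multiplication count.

Computing 12^41 by squaring (build up from 12^1; each line after the first costs one multiplication):

12^1 = 12
12^2 = (12^1)^2 = 12^2 = 144
12^4 = (12^2)^2 = 144^2 = 20736
12^5 = 12 * 12^4 = 12 * 20736 = 248832
12^10 = (12^5)^2 = 248832^2 = 61917364224
12^20 = (12^10)^2 = 61917364224^2 = 3833759992447475122176
12^40 = (12^20)^2 = 3833759992447475122176^2 = 14697715679690864505827555550150426126974976
12^41 = 12 * 12^40 = 12 * 14697715679690864505827555550150426126974976 = 176372588156290374069930666601805113523699712

Result: 176372588156290374069930666601805113523699712
Multiplications needed: 7 (7 lines after 12^1)

12^41 = 176372588156290374069930666601805113523699712. Using exponentiation by squaring, this requires 7 multiplications. The key idea: if the exponent is even, square the half-power; if odd, multiply by the base once.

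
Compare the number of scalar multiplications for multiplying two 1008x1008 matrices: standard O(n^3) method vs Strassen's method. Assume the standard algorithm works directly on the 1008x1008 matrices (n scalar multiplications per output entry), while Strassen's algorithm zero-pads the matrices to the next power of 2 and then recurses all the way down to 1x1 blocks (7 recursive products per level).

Matrix multiplication for 1008x1008 matrices:

Strassen's algorithm requires power-of-2 dimensions. Pad 1008x1008 to 1024x1024 (next power of 2).

Standard algorithm: 1008^3 = 1024192512 multiplications
Strassen's algorithm: 7^(log2(1024)) = 7^10 = 282475249 multiplications
Savings: 1024192512 - 282475249 = 741717263 multiplications

Standard: 1024192512 multiplications (1008^3). Strassen: 282475249 multiplications (7^10, after padding to 1024x1024). Strassen reduces 8 recursive multiplications to 7 at each level.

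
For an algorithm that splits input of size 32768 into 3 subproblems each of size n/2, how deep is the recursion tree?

For divide and conquer with division factor 2:

Problem sizes at each level:
Level 0: 32768
Level 1: 16384
Level 2: 8192
Level 3: 4096
Level 4: 2048
Level 5: 1024
Level 6: 512
Level 7: 256
Level 8: 128
Level 9: 64
Level 10: 32
Level 11: 16
Level 12: 8
Level 13: 4
Level 14: 2
Level 15: 1

The root is level 0 and the size-1 base case is level 15 (the tree spans levels 0 through 15, i.e. 16 levels counting the root), so the depth is the number of divisions: log_2(32768) = 15

The recursion tree depth is log_2(32768) = 15. At each level, the problem size is divided by 2, so it takes 15 divisions to reduce to a base case of size 1. The algorithm makes 3 recursive calls at each level.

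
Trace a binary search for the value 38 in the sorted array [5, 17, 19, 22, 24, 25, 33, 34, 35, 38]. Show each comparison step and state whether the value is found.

Binary search for 38 in [5, 17, 19, 22, 24, 25, 33, 34, 35, 38]:

lo=0, hi=9, mid=4, arr[mid]=24 -> 24 < 38, search right half
lo=5, hi=9, mid=7, arr[mid]=34 -> 34 < 38, search right half
lo=8, hi=9, mid=8, arr[mid]=35 -> 35 < 38, search right half
lo=9, hi=9, mid=9, arr[mid]=38 -> Found target at index 9!

Binary search finds 38 at index 9 after 4 comparisons. The search repeatedly halves the search space by comparing with the middle element.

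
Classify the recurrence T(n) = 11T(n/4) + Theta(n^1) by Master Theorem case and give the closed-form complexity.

Master Theorem for T(n) = 11T(n/4) + O(n^1):

a = 11, b = 4, c = 1
log_b(a) = log_4(11) = 1.7297

Case 1: c = 1 < log_4(11) = 1.7297
T(n) = O(n^(log_4 11))

For T(n) = 11T(n/4) + O(n^1): log_4(11) = 1.7297. This is Case 1 of the Master Theorem (c < log_b(a), work dominated by leaves), giving O(n^(log_4 11)).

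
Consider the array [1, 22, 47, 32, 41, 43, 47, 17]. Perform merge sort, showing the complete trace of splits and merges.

Merge sort trace:

Split: [1, 22, 47, 32, 41, 43, 47, 17] -> [1, 22, 47, 32] and [41, 43, 47, 17]
  Split: [1, 22, 47, 32] -> [1, 22] and [47, 32]
    Split: [1, 22] -> [1] and [22]
    Merge: [1] + [22] -> [1, 22]
    Split: [47, 32] -> [47] and [32]
    Merge: [47] + [32] -> [32, 47]
  Merge: [1, 22] + [32, 47] -> [1, 22, 32, 47]
  Split: [41, 43, 47, 17] -> [41, 43] and [47, 17]
    Split: [41, 43] -> [41] and [43]
    Merge: [41] + [43] -> [41, 43]
    Split: [47, 17] -> [47] and [17]
    Merge: [47] + [17] -> [17, 47]
  Merge: [41, 43] + [17, 47] -> [17, 41, 43, 47]
Merge: [1, 22, 32, 47] + [17, 41, 43, 47] -> [1, 17, 22, 32, 41, 43, 47, 47]

Final sorted array: [1, 17, 22, 32, 41, 43, 47, 47]

The merge sort proceeds by recursively splitting the array and merging sorted halves.
After all merges, the sorted array is [1, 17, 22, 32, 41, 43, 47, 47].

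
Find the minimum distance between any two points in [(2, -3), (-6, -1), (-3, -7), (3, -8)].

Computing all pairwise distances among 4 points:

d((2, -3), (-6, -1)) = 8.2462
d((2, -3), (-3, -7)) = 6.4031
d((2, -3), (3, -8)) = 5.099 <-- minimum
d((-6, -1), (-3, -7)) = 6.7082
d((-6, -1), (3, -8)) = 11.4018
d((-3, -7), (3, -8)) = 6.0828

Closest pair: (2, -3) and (3, -8) with distance 5.099

The closest pair is (2, -3) and (3, -8) with Euclidean distance 5.099. For 4 points, brute-force pairwise comparison is shown above. For large n, the divide-and-conquer algorithm (sort by x, recurse on halves, check the dividing strip) achieves O(n log n).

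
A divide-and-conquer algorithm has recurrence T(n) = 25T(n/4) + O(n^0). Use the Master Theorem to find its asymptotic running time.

Master Theorem for T(n) = 25T(n/4) + O(n^0):

a = 25, b = 4, c = 0
log_b(a) = log_4(25) = 2.3219

Case 1: c = 0 < log_4(25) = 2.3219
T(n) = O(n^(log_4 25))

For T(n) = 25T(n/4) + O(n^0): log_4(25) = 2.3219. This is Case 1 of the Master Theorem (c < log_b(a), work dominated by leaves), giving O(n^(log_4 25)).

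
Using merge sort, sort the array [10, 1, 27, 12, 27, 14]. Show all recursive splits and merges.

Merge sort trace:

Split: [10, 1, 27, 12, 27, 14] -> [10, 1, 27] and [12, 27, 14]
  Split: [10, 1, 27] -> [10] and [1, 27]
    Split: [1, 27] -> [1] and [27]
    Merge: [1] + [27] -> [1, 27]
  Merge: [10] + [1, 27] -> [1, 10, 27]
  Split: [12, 27, 14] -> [12] and [27, 14]
    Split: [27, 14] -> [27] and [14]
    Merge: [27] + [14] -> [14, 27]
  Merge: [12] + [14, 27] -> [12, 14, 27]
Merge: [1, 10, 27] + [12, 14, 27] -> [1, 10, 12, 14, 27, 27]

Final sorted array: [1, 10, 12, 14, 27, 27]

The merge sort proceeds by recursively splitting the array and merging sorted halves.
After all merges, the sorted array is [1, 10, 12, 14, 27, 27].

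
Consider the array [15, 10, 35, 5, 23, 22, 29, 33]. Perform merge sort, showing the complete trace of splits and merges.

Merge sort trace:

Split: [15, 10, 35, 5, 23, 22, 29, 33] -> [15, 10, 35, 5] and [23, 22, 29, 33]
  Split: [15, 10, 35, 5] -> [15, 10] and [35, 5]
    Split: [15, 10] -> [15] and [10]
    Merge: [15] + [10] -> [10, 15]
    Split: [35, 5] -> [35] and [5]
    Merge: [35] + [5] -> [5, 35]
  Merge: [10, 15] + [5, 35] -> [5, 10, 15, 35]
  Split: [23, 22, 29, 33] -> [23, 22] and [29, 33]
    Split: [23, 22] -> [23] and [22]
    Merge: [23] + [22] -> [22, 23]
    Split: [29, 33] -> [29] and [33]
    Merge: [29] + [33] -> [29, 33]
  Merge: [22, 23] + [29, 33] -> [22, 23, 29, 33]
Merge: [5, 10, 15, 35] + [22, 23, 29, 33] -> [5, 10, 15, 22, 23, 29, 33, 35]

Final sorted array: [5, 10, 15, 22, 23, 29, 33, 35]

The merge sort proceeds by recursively splitting the array and merging sorted halves.
After all merges, the sorted array is [5, 10, 15, 22, 23, 29, 33, 35].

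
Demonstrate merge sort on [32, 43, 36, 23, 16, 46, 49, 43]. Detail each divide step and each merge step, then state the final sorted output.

Merge sort trace:

Split: [32, 43, 36, 23, 16, 46, 49, 43] -> [32, 43, 36, 23] and [16, 46, 49, 43]
  Split: [32, 43, 36, 23] -> [32, 43] and [36, 23]
    Split: [32, 43] -> [32] and [43]
    Merge: [32] + [43] -> [32, 43]
    Split: [36, 23] -> [36] and [23]
    Merge: [36] + [23] -> [23, 36]
  Merge: [32, 43] + [23, 36] -> [23, 32, 36, 43]
  Split: [16, 46, 49, 43] -> [16, 46] and [49, 43]
    Split: [16, 46] -> [16] and [46]
    Merge: [16] + [46] -> [16, 46]
    Split: [49, 43] -> [49] and [43]
    Merge: [49] + [43] -> [43, 49]
  Merge: [16, 46] + [43, 49] -> [16, 43, 46, 49]
Merge: [23, 32, 36, 43] + [16, 43, 46, 49] -> [16, 23, 32, 36, 43, 43, 46, 49]

Final sorted array: [16, 23, 32, 36, 43, 43, 46, 49]

The merge sort proceeds by recursively splitting the array and merging sorted halves.
After all merges, the sorted array is [16, 23, 32, 36, 43, 43, 46, 49].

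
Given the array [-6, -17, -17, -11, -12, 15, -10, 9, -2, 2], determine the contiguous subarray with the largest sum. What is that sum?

Using Kadane's algorithm on [-6, -17, -17, -11, -12, 15, -10, 9, -2, 2]:

Scanning through the array:
Position 1 (value -17): max_ending_here = -17, max_so_far = -6
Position 2 (value -17): max_ending_here = -17, max_so_far = -6
Position 3 (value -11): max_ending_here = -11, max_so_far = -6
Position 4 (value -12): max_ending_here = -12, max_so_far = -6
Position 5 (value 15): max_ending_here = 15, max_so_far = 15
Position 6 (value -10): max_ending_here = 5, max_so_far = 15
Position 7 (value 9): max_ending_here = 14, max_so_far = 15
Position 8 (value -2): max_ending_here = 12, max_so_far = 15
Position 9 (value 2): max_ending_here = 14, max_so_far = 15

Maximum subarray: [15]
Maximum sum: 15

The maximum subarray is [15] with sum 15. This subarray runs from index 5 to index 5.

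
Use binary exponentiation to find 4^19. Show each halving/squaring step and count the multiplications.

Computing 4^19 by squaring (build up from 4^1; each line after the first costs one multiplication):

4^1 = 4
4^2 = (4^1)^2 = 4^2 = 16
4^4 = (4^2)^2 = 16^2 = 256
4^8 = (4^4)^2 = 256^2 = 65536
4^9 = 4 * 4^8 = 4 * 65536 = 262144
4^18 = (4^9)^2 = 262144^2 = 68719476736
4^19 = 4 * 4^18 = 4 * 68719476736 = 274877906944

Result: 274877906944
Multiplications needed: 6 (6 lines after 4^1)

4^19 = 274877906944. Using exponentiation by squaring, this requires 6 multiplications. The key idea: if the exponent is even, square the half-power; if odd, multiply by the base once.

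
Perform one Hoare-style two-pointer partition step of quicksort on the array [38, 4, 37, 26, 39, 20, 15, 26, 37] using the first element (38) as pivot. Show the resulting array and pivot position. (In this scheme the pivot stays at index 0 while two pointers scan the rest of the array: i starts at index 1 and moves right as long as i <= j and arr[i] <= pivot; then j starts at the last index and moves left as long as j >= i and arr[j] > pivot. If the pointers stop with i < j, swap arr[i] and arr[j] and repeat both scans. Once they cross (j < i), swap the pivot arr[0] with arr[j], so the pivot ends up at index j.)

Hoare-style two-pointer partition with pivot = 38:

Initial array: [38, 4, 37, 26, 39, 20, 15, 26, 37]

Pointers start at i = 1, j = 8.
i stops at index 4 (arr[4]=39 > 38), j stops at index 8 (arr[8]=37 <= 38): swap arr[4] and arr[8], array becomes [38, 4, 37, 26, 37, 20, 15, 26, 39]
i ends at 8, j ends at 7: the pointers have crossed (j < i), so scanning stops.

Swap pivot arr[0] with arr[7] to place pivot at position 7: [26, 4, 37, 26, 37, 20, 15, 38, 39]
Pivot position: 7

After partitioning with pivot 38, the array becomes [26, 4, 37, 26, 37, 20, 15, 38, 39]. The pivot is placed at index 7. All elements to the left of the pivot are <= 38, and all elements to the right are > 38.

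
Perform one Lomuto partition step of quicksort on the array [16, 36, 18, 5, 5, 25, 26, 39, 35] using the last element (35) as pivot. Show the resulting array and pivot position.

Lomuto partition with pivot = 35:

Initial array: [16, 36, 18, 5, 5, 25, 26, 39, 35]

arr[0]=16 <= 35: swap with position 0, array becomes [16, 36, 18, 5, 5, 25, 26, 39, 35]
arr[1]=36 > 35: no swap
arr[2]=18 <= 35: swap with position 1, array becomes [16, 18, 36, 5, 5, 25, 26, 39, 35]
arr[3]=5 <= 35: swap with position 2, array becomes [16, 18, 5, 36, 5, 25, 26, 39, 35]
arr[4]=5 <= 35: swap with position 3, array becomes [16, 18, 5, 5, 36, 25, 26, 39, 35]
arr[5]=25 <= 35: swap with position 4, array becomes [16, 18, 5, 5, 25, 36, 26, 39, 35]
arr[6]=26 <= 35: swap with position 5, array becomes [16, 18, 5, 5, 25, 26, 36, 39, 35]
arr[7]=39 > 35: no swap

Place pivot at position 6: [16, 18, 5, 5, 25, 26, 35, 39, 36]
Pivot position: 6

After partitioning with pivot 35, the array becomes [16, 18, 5, 5, 25, 26, 35, 39, 36]. The pivot is placed at index 6. All elements to the left of the pivot are <= 35, and all elements to the right are > 35.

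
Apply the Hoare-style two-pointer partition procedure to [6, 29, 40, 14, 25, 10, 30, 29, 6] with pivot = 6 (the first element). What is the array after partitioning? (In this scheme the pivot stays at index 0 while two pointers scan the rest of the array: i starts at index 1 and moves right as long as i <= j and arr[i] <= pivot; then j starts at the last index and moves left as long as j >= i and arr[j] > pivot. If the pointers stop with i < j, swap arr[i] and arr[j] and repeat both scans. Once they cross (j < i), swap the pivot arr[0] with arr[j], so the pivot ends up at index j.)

Hoare-style two-pointer partition with pivot = 6:

Initial array: [6, 29, 40, 14, 25, 10, 30, 29, 6]

Pointers start at i = 1, j = 8.
i stops at index 1 (arr[1]=29 > 6), j stops at index 8 (arr[8]=6 <= 6): swap arr[1] and arr[8], array becomes [6, 6, 40, 14, 25, 10, 30, 29, 29]
i ends at 2, j ends at 1: the pointers have crossed (j < i), so scanning stops.

Swap pivot arr[0] with arr[1] to place pivot at position 1: [6, 6, 40, 14, 25, 10, 30, 29, 29]
Pivot position: 1

After partitioning with pivot 6, the array becomes [6, 6, 40, 14, 25, 10, 30, 29, 29]. The pivot is placed at index 1. All elements to the left of the pivot are <= 6, and all elements to the right are > 6.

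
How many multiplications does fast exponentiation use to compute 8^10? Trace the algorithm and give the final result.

Computing 8^10 by squaring (build up from 8^1; each line after the first costs one multiplication):

8^1 = 8
8^2 = (8^1)^2 = 8^2 = 64
8^4 = (8^2)^2 = 64^2 = 4096
8^5 = 8 * 8^4 = 8 * 4096 = 32768
8^10 = (8^5)^2 = 32768^2 = 1073741824

Result: 1073741824
Multiplications needed: 4 (4 lines after 8^1)

8^10 = 1073741824. Using exponentiation by squaring, this requires 4 multiplications. The key idea: if the exponent is even, square the half-power; if odd, multiply by the base once.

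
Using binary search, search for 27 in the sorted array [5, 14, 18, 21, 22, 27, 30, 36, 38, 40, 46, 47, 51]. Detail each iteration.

Binary search for 27 in [5, 14, 18, 21, 22, 27, 30, 36, 38, 40, 46, 47, 51]:

lo=0, hi=12, mid=6, arr[mid]=30 -> 30 > 27, search left half
lo=0, hi=5, mid=2, arr[mid]=18 -> 18 < 27, search right half
lo=3, hi=5, mid=4, arr[mid]=22 -> 22 < 27, search right half
lo=5, hi=5, mid=5, arr[mid]=27 -> Found target at index 5!

Binary search finds 27 at index 5 after 4 comparisons. The search repeatedly halves the search space by comparing with the middle element.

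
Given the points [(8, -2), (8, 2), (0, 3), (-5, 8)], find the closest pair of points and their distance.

Computing all pairwise distances among 4 points:

d((8, -2), (8, 2)) = 4.0 <-- minimum
d((8, -2), (0, 3)) = 9.434
d((8, -2), (-5, 8)) = 16.4012
d((8, 2), (0, 3)) = 8.0623
d((8, 2), (-5, 8)) = 14.3178
d((0, 3), (-5, 8)) = 7.0711

Closest pair: (8, -2) and (8, 2) with distance 4.0

The closest pair is (8, -2) and (8, 2) with Euclidean distance 4.0. For 4 points, brute-force pairwise comparison is shown above. For large n, the divide-and-conquer algorithm (sort by x, recurse on halves, check the dividing strip) achieves O(n log n).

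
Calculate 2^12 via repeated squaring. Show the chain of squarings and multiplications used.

Computing 2^12 by squaring (build up from 2^1; each line after the first costs one multiplication):

2^1 = 2
2^2 = (2^1)^2 = 2^2 = 4
2^3 = 2 * 2^2 = 2 * 4 = 8
2^6 = (2^3)^2 = 8^2 = 64
2^12 = (2^6)^2 = 64^2 = 4096

Result: 4096
Multiplications needed: 4 (4 lines after 2^1)

2^12 = 4096. Using exponentiation by squaring, this requires 4 multiplications. The key idea: if the exponent is even, square the half-power; if odd, multiply by the base once.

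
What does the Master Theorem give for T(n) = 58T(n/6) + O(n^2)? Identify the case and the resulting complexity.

Master Theorem for T(n) = 58T(n/6) + O(n^2):

a = 58, b = 6, c = 2
log_b(a) = log_6(58) = 2.2662

Case 1: c = 2 < log_6(58) = 2.2662
T(n) = O(n^(log_6 58))

For T(n) = 58T(n/6) + O(n^2): log_6(58) = 2.2662. This is Case 1 of the Master Theorem (c < log_b(a), work dominated by leaves), giving O(n^(log_6 58)).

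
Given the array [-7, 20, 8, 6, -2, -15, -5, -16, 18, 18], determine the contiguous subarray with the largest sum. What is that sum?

Using Kadane's algorithm on [-7, 20, 8, 6, -2, -15, -5, -16, 18, 18]:

Scanning through the array:
Position 1 (value 20): max_ending_here = 20, max_so_far = 20
Position 2 (value 8): max_ending_here = 28, max_so_far = 28
Position 3 (value 6): max_ending_here = 34, max_so_far = 34
Position 4 (value -2): max_ending_here = 32, max_so_far = 34
Position 5 (value -15): max_ending_here = 17, max_so_far = 34
Position 6 (value -5): max_ending_here = 12, max_so_far = 34
Position 7 (value -16): max_ending_here = -4, max_so_far = 34
Position 8 (value 18): max_ending_here = 18, max_so_far = 34
Position 9 (value 18): max_ending_here = 36, max_so_far = 36

Maximum subarray: [18, 18]
Maximum sum: 36

The maximum subarray is [18, 18] with sum 36. This subarray runs from index 8 to index 9.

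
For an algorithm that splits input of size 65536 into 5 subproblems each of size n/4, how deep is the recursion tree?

For divide and conquer with division factor 4:

Problem sizes at each level:
Level 0: 65536
Level 1: 16384
Level 2: 4096
Level 3: 1024
Level 4: 256
Level 5: 64
Level 6: 16
Level 7: 4
Level 8: 1

The root is level 0 and the size-1 base case is level 8 (the tree spans levels 0 through 8, i.e. 9 levels counting the root), so the depth is the number of divisions: log_4(65536) = 8

The recursion tree depth is log_4(65536) = 8. At each level, the problem size is divided by 4, so it takes 8 divisions to reduce to a base case of size 1. The algorithm makes 5 recursive calls at each level.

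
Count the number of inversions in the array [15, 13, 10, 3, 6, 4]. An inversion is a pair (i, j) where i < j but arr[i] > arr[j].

Finding inversions in [15, 13, 10, 3, 6, 4]:

(0, 1): arr[0]=15 > arr[1]=13
(0, 2): arr[0]=15 > arr[2]=10
(0, 3): arr[0]=15 > arr[3]=3
(0, 4): arr[0]=15 > arr[4]=6
(0, 5): arr[0]=15 > arr[5]=4
(1, 2): arr[1]=13 > arr[2]=10
(1, 3): arr[1]=13 > arr[3]=3
(1, 4): arr[1]=13 > arr[4]=6
(1, 5): arr[1]=13 > arr[5]=4
(2, 3): arr[2]=10 > arr[3]=3
(2, 4): arr[2]=10 > arr[4]=6
(2, 5): arr[2]=10 > arr[5]=4
(4, 5): arr[4]=6 > arr[5]=4

Total inversions: 13

The array has 13 inversion(s): (0,1), (0,2), (0,3), (0,4), (0,5), (1,2), (1,3), (1,4), (1,5), (2,3), (2,4), (2,5), (4,5). Each pair (i,j) satisfies i < j and arr[i] > arr[j].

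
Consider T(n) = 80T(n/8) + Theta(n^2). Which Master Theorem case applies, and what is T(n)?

Master Theorem for T(n) = 80T(n/8) + O(n^2):

a = 80, b = 8, c = 2
log_b(a) = log_8(80) = 2.1073

Case 1: c = 2 < log_8(80) = 2.1073
T(n) = O(n^(log_8 80))

For T(n) = 80T(n/8) + O(n^2): log_8(80) = 2.1073. This is Case 1 of the Master Theorem (c < log_b(a), work dominated by leaves), giving O(n^(log_8 80)).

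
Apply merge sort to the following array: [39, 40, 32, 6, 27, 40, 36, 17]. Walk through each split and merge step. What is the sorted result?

Merge sort trace:

Split: [39, 40, 32, 6, 27, 40, 36, 17] -> [39, 40, 32, 6] and [27, 40, 36, 17]
  Split: [39, 40, 32, 6] -> [39, 40] and [32, 6]
    Split: [39, 40] -> [39] and [40]
    Merge: [39] + [40] -> [39, 40]
    Split: [32, 6] -> [32] and [6]
    Merge: [32] + [6] -> [6, 32]
  Merge: [39, 40] + [6, 32] -> [6, 32, 39, 40]
  Split: [27, 40, 36, 17] -> [27, 40] and [36, 17]
    Split: [27, 40] -> [27] and [40]
    Merge: [27] + [40] -> [27, 40]
    Split: [36, 17] -> [36] and [17]
    Merge: [36] + [17] -> [17, 36]
  Merge: [27, 40] + [17, 36] -> [17, 27, 36, 40]
Merge: [6, 32, 39, 40] + [17, 27, 36, 40] -> [6, 17, 27, 32, 36, 39, 40, 40]

Final sorted array: [6, 17, 27, 32, 36, 39, 40, 40]

The merge sort proceeds by recursively splitting the array and merging sorted halves.
After all merges, the sorted array is [6, 17, 27, 32, 36, 39, 40, 40].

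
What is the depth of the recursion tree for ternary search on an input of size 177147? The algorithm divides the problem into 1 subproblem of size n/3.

For divide and conquer with division factor 3:

Problem sizes at each level:
Level 0: 177147
Level 1: 59049
Level 2: 19683
Level 3: 6561
Level 4: 2187
Level 5: 729
Level 6: 243
Level 7: 81
Level 8: 27
Level 9: 9
Level 10: 3
Level 11: 1

The root is level 0 and the size-1 base case is level 11 (the tree spans levels 0 through 11, i.e. 12 levels counting the root), so the depth is the number of divisions: log_3(177147) = 11

The recursion tree depth is log_3(177147) = 11. At each level, the problem size is divided by 3, so it takes 11 divisions to reduce to a base case of size 1. The algorithm makes 1 recursive call at each level.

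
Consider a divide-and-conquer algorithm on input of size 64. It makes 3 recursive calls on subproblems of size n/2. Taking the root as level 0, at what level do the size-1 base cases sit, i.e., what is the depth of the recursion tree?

For divide and conquer with division factor 2:

Problem sizes at each level:
Level 0: 64
Level 1: 32
Level 2: 16
Level 3: 8
Level 4: 4
Level 5: 2
Level 6: 1

The root is level 0 and the size-1 base case is level 6 (the tree spans levels 0 through 6, i.e. 7 levels counting the root), so the depth is the number of divisions: log_2(64) = 6

The recursion tree depth is log_2(64) = 6. At each level, the problem size is divided by 2, so it takes 6 divisions to reduce to a base case of size 1. The algorithm makes 3 recursive calls at each level.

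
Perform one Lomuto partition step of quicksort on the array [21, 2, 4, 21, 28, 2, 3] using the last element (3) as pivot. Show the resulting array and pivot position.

Lomuto partition with pivot = 3:

Initial array: [21, 2, 4, 21, 28, 2, 3]

arr[0]=21 > 3: no swap
arr[1]=2 <= 3: swap with position 0, array becomes [2, 21, 4, 21, 28, 2, 3]
arr[2]=4 > 3: no swap
arr[3]=21 > 3: no swap
arr[4]=28 > 3: no swap
arr[5]=2 <= 3: swap with position 1, array becomes [2, 2, 4, 21, 28, 21, 3]

Place pivot at position 2: [2, 2, 3, 21, 28, 21, 4]
Pivot position: 2

After partitioning with pivot 3, the array becomes [2, 2, 3, 21, 28, 21, 4]. The pivot is placed at index 2. All elements to the left of the pivot are <= 3, and all elements to the right are > 3.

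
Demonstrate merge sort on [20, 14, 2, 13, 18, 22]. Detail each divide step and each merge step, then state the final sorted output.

Merge sort trace:

Split: [20, 14, 2, 13, 18, 22] -> [20, 14, 2] and [13, 18, 22]
  Split: [20, 14, 2] -> [20] and [14, 2]
    Split: [14, 2] -> [14] and [2]
    Merge: [14] + [2] -> [2, 14]
  Merge: [20] + [2, 14] -> [2, 14, 20]
  Split: [13, 18, 22] -> [13] and [18, 22]
    Split: [18, 22] -> [18] and [22]
    Merge: [18] + [22] -> [18, 22]
  Merge: [13] + [18, 22] -> [13, 18, 22]
Merge: [2, 14, 20] + [13, 18, 22] -> [2, 13, 14, 18, 20, 22]

Final sorted array: [2, 13, 14, 18, 20, 22]

The merge sort proceeds by recursively splitting the array and merging sorted halves.
After all merges, the sorted array is [2, 13, 14, 18, 20, 22].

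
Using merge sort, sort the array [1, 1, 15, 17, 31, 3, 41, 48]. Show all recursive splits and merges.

Merge sort trace:

Split: [1, 1, 15, 17, 31, 3, 41, 48] -> [1, 1, 15, 17] and [31, 3, 41, 48]
  Split: [1, 1, 15, 17] -> [1, 1] and [15, 17]
    Split: [1, 1] -> [1] and [1]
    Merge: [1] + [1] -> [1, 1]
    Split: [15, 17] -> [15] and [17]
    Merge: [15] + [17] -> [15, 17]
  Merge: [1, 1] + [15, 17] -> [1, 1, 15, 17]
  Split: [31, 3, 41, 48] -> [31, 3] and [41, 48]
    Split: [31, 3] -> [31] and [3]
    Merge: [31] + [3] -> [3, 31]
    Split: [41, 48] -> [41] and [48]
    Merge: [41] + [48] -> [41, 48]
  Merge: [3, 31] + [41, 48] -> [3, 31, 41, 48]
Merge: [1, 1, 15, 17] + [3, 31, 41, 48] -> [1, 1, 3, 15, 17, 31, 41, 48]

Final sorted array: [1, 1, 3, 15, 17, 31, 41, 48]

The merge sort proceeds by recursively splitting the array and merging sorted halves.
After all merges, the sorted array is [1, 1, 3, 15, 17, 31, 41, 48].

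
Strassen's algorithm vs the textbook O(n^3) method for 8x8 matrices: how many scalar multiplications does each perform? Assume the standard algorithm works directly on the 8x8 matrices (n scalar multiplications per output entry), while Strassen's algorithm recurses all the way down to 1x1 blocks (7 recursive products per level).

Matrix multiplication for 8x8 matrices:

Standard algorithm: 8^3 = 512 multiplications
Strassen's algorithm: 7^(log2(8)) = 7^3 = 343 multiplications
Savings: 512 - 343 = 169 multiplications

Standard: 512 multiplications (8^3). Strassen: 343 multiplications (7^3). Strassen reduces 8 recursive multiplications to 7 at each level.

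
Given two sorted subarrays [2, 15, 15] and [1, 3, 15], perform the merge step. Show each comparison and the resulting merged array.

Merging process:

Compare 2 vs 1: take 1 from right. Merged: [1]
Compare 2 vs 3: take 2 from left. Merged: [1, 2]
Compare 15 vs 3: take 3 from right. Merged: [1, 2, 3]
Compare 15 vs 15: take 15 from left. Merged: [1, 2, 3, 15]
Compare 15 vs 15: take 15 from left. Merged: [1, 2, 3, 15, 15]
Append remaining from right: [15]. Merged: [1, 2, 3, 15, 15, 15]

Final merged array: [1, 2, 3, 15, 15, 15]
Total comparisons: 5

The merged array is [1, 2, 3, 15, 15, 15], requiring 5 comparisons. The merge step runs in O(n) time where n is the total number of elements.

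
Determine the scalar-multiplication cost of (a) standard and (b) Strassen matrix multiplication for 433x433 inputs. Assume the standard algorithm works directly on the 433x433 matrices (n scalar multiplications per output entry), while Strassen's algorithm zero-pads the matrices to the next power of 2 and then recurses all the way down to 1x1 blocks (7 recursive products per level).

Matrix multiplication for 433x433 matrices:

Strassen's algorithm requires power-of-2 dimensions. Pad 433x433 to 512x512 (next power of 2).

Standard algorithm: 433^3 = 81182737 multiplications
Strassen's algorithm: 7^(log2(512)) = 7^9 = 40353607 multiplications
Savings: 81182737 - 40353607 = 40829130 multiplications

Standard: 81182737 multiplications (433^3). Strassen: 40353607 multiplications (7^9, after padding to 512x512). Strassen reduces 8 recursive multiplications to 7 at each level.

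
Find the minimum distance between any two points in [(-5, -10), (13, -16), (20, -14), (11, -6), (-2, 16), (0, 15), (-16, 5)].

Computing all pairwise distances among 7 points:

d((-5, -10), (13, -16)) = 18.9737
d((-5, -10), (20, -14)) = 25.318
d((-5, -10), (11, -6)) = 16.4924
d((-5, -10), (-2, 16)) = 26.1725
d((-5, -10), (0, 15)) = 25.4951
d((-5, -10), (-16, 5)) = 18.6011
d((13, -16), (20, -14)) = 7.2801
d((13, -16), (11, -6)) = 10.198
d((13, -16), (-2, 16)) = 35.3412
d((13, -16), (0, 15)) = 33.6155
d((13, -16), (-16, 5)) = 35.805
d((20, -14), (11, -6)) = 12.0416
d((20, -14), (-2, 16)) = 37.2022
d((20, -14), (0, 15)) = 35.2278
d((20, -14), (-16, 5)) = 40.7063
d((11, -6), (-2, 16)) = 25.5539
d((11, -6), (0, 15)) = 23.7065
d((11, -6), (-16, 5)) = 29.1548
d((-2, 16), (0, 15)) = 2.2361 <-- minimum
d((-2, 16), (-16, 5)) = 17.8045
d((0, 15), (-16, 5)) = 18.868

Closest pair: (-2, 16) and (0, 15) with distance 2.2361

The closest pair is (-2, 16) and (0, 15) with Euclidean distance 2.2361. For 7 points, brute-force pairwise comparison is shown above. For large n, the divide-and-conquer algorithm (sort by x, recurse on halves, check the dividing strip) achieves O(n log n).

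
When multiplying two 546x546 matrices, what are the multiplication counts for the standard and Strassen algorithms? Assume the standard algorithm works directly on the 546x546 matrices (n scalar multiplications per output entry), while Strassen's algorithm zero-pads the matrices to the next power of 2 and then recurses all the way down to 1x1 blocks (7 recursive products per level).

Matrix multiplication for 546x546 matrices:

Strassen's algorithm requires power-of-2 dimensions. Pad 546x546 to 1024x1024 (next power of 2).

Standard algorithm: 546^3 = 162771336 multiplications
Strassen's algorithm: 7^(log2(1024)) = 7^10 = 282475249 multiplications
Difference: 162771336 - 282475249 = -119703913 (Strassen uses MORE here due to padding overhead — for small or just-over-power-of-2 n, padding can outweigh the per-level savings)

Standard: 162771336 multiplications (546^3). Strassen: 282475249 multiplications (7^10, after padding to 1024x1024). Strassen reduces 8 recursive multiplications to 7 at each level.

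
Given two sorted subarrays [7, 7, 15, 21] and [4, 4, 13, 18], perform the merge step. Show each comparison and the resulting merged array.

Merging process:

Compare 7 vs 4: take 4 from right. Merged: [4]
Compare 7 vs 4: take 4 from right. Merged: [4, 4]
Compare 7 vs 13: take 7 from left. Merged: [4, 4, 7]
Compare 7 vs 13: take 7 from left. Merged: [4, 4, 7, 7]
Compare 15 vs 13: take 13 from right. Merged: [4, 4, 7, 7, 13]
Compare 15 vs 18: take 15 from left. Merged: [4, 4, 7, 7, 13, 15]
Compare 21 vs 18: take 18 from right. Merged: [4, 4, 7, 7, 13, 15, 18]
Append remaining from left: [21]. Merged: [4, 4, 7, 7, 13, 15, 18, 21]

Final merged array: [4, 4, 7, 7, 13, 15, 18, 21]
Total comparisons: 7

The merged array is [4, 4, 7, 7, 13, 15, 18, 21], requiring 7 comparisons. The merge step runs in O(n) time where n is the total number of elements.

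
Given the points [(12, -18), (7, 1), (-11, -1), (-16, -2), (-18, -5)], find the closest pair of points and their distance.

Computing all pairwise distances among 5 points:

d((12, -18), (7, 1)) = 19.6469
d((12, -18), (-11, -1)) = 28.6007
d((12, -18), (-16, -2)) = 32.249
d((12, -18), (-18, -5)) = 32.6956
d((7, 1), (-11, -1)) = 18.1108
d((7, 1), (-16, -2)) = 23.1948
d((7, 1), (-18, -5)) = 25.7099
d((-11, -1), (-16, -2)) = 5.099
d((-11, -1), (-18, -5)) = 8.0623
d((-16, -2), (-18, -5)) = 3.6056 <-- minimum

Closest pair: (-16, -2) and (-18, -5) with distance 3.6056

The closest pair is (-16, -2) and (-18, -5) with Euclidean distance 3.6056. For 5 points, brute-force pairwise comparison is shown above. For large n, the divide-and-conquer algorithm (sort by x, recurse on halves, check the dividing strip) achieves O(n log n).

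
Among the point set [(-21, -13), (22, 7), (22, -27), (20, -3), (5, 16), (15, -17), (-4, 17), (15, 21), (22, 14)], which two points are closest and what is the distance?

Computing all pairwise distances among 9 points:

d((-21, -13), (22, 7)) = 47.4236
d((-21, -13), (22, -27)) = 45.2217
d((-21, -13), (20, -3)) = 42.2019
d((-21, -13), (5, 16)) = 38.9487
d((-21, -13), (15, -17)) = 36.2215
d((-21, -13), (-4, 17)) = 34.4819
d((-21, -13), (15, 21)) = 49.5177
d((-21, -13), (22, 14)) = 50.774
d((22, 7), (22, -27)) = 34.0
d((22, 7), (20, -3)) = 10.198
d((22, 7), (5, 16)) = 19.2354
d((22, 7), (15, -17)) = 25.0
d((22, 7), (-4, 17)) = 27.8568
d((22, 7), (15, 21)) = 15.6525
d((22, 7), (22, 14)) = 7.0 <-- minimum
d((22, -27), (20, -3)) = 24.0832
d((22, -27), (5, 16)) = 46.2385
d((22, -27), (15, -17)) = 12.2066
d((22, -27), (-4, 17)) = 51.1077
d((22, -27), (15, 21)) = 48.5077
d((22, -27), (22, 14)) = 41.0
d((20, -3), (5, 16)) = 24.2074
d((20, -3), (15, -17)) = 14.8661
d((20, -3), (-4, 17)) = 31.241
d((20, -3), (15, 21)) = 24.5153
d((20, -3), (22, 14)) = 17.1172
d((5, 16), (15, -17)) = 34.4819
d((5, 16), (-4, 17)) = 9.0554
d((5, 16), (15, 21)) = 11.1803
d((5, 16), (22, 14)) = 17.1172
d((15, -17), (-4, 17)) = 38.9487
d((15, -17), (15, 21)) = 38.0
d((15, -17), (22, 14)) = 31.7805
d((-4, 17), (15, 21)) = 19.4165
d((-4, 17), (22, 14)) = 26.1725
d((15, 21), (22, 14)) = 9.8995

Closest pair: (22, 7) and (22, 14) with distance 7.0

The closest pair is (22, 7) and (22, 14) with Euclidean distance 7.0. For 9 points, brute-force pairwise comparison is shown above. For large n, the divide-and-conquer algorithm (sort by x, recurse on halves, check the dividing strip) achieves O(n log n).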